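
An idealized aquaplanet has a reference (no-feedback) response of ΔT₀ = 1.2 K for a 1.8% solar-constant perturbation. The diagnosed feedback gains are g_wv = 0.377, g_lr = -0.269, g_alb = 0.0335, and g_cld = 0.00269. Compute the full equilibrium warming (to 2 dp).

Total gain g = 0.377 − 0.269 + 0.0335 + 0.00269 = 0.14419.
Amplification A = 1/(1 − 0.14419) = 1.168.
ΔT = 1.2 × 1.168 = 1.40 K.

1.40 K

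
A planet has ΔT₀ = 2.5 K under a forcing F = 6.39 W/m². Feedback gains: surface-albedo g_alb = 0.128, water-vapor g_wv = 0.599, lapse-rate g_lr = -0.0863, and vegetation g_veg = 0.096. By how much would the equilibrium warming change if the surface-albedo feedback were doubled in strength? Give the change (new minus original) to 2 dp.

8.98 K

Original: g = 0.7367, ΔT = 2.5/(1−0.7367) = 9.4949 K.
With doubled surface-albedo: g' = 0.8647, ΔT' = 2.5/(1−0.8647) = 18.4775 K.
Change = 18.4775 − 9.4949 = 8.98 K.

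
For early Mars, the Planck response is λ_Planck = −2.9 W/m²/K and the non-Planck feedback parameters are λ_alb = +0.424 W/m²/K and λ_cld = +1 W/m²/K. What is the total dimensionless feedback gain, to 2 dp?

Convert to gains: g_alb = 0.424/2.9 = 0.1462; g_cld = 1/2.9 = 0.3448.
Total gain g = 0.491.

0.49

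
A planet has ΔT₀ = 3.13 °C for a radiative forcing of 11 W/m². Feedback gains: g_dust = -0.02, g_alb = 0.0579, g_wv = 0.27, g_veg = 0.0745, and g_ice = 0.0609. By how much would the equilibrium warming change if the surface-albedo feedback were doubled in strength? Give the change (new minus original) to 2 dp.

Original: g = 0.4433, ΔT = 3.13/(1−0.4433) = 5.6224 °C.
With doubled surface-albedo: g' = 0.5012, ΔT' = 3.13/(1−0.5012) = 6.2751 °C.
Change = 6.2751 − 5.6224 = 0.65 °C.

0.65 °C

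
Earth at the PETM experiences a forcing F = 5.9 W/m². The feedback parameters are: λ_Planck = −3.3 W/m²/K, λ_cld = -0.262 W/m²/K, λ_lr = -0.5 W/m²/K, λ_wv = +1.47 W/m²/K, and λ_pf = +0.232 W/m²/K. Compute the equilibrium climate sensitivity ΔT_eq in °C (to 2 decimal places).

2.50 °C

Net feedback parameter λ = (−3.3) + (-0.262) + (-0.5) + (+1.47) + (+0.232) = -2.36 W/m²/K.
ΔT = −F/λ = −5.9/(-2.36) = 2.50 °C.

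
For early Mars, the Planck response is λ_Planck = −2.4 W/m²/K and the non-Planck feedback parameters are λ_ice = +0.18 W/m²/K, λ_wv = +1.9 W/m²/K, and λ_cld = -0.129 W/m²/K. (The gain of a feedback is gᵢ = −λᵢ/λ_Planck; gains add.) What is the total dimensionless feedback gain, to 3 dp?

Convert to gains: g_ice = 0.18/2.4 = 0.075; g_wv = 1.9/2.4 = 0.7917; g_cld = -0.129/2.4 = -0.05375.
Total gain g = 0.81295.

0.813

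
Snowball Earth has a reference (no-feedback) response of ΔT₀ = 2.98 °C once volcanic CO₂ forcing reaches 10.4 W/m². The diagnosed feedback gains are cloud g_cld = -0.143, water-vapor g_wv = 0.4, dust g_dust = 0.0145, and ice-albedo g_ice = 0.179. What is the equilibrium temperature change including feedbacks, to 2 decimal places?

Total gain g = -0.143 + 0.4 + 0.0145 + 0.179 = 0.4505.
Amplification A = 1/(1 − 0.4505) = 1.82.
ΔT = 2.98 × 1.82 = 5.42 °C.

5.42 °C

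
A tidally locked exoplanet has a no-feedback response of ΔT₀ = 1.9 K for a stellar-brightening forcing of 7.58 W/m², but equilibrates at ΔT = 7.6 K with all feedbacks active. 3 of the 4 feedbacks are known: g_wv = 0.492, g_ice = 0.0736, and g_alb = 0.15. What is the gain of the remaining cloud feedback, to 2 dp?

0.03

Amplification A = ΔT/ΔT₀ = 7.6/1.9 = 4.
Total gain g = 1 − 1/A = 1 − 1/4 = 0.75.
Known gains sum to 0.492 + 0.0736 + 0.15 = 0.7156.
g_cld = 0.75 − 0.7156 = 0.03.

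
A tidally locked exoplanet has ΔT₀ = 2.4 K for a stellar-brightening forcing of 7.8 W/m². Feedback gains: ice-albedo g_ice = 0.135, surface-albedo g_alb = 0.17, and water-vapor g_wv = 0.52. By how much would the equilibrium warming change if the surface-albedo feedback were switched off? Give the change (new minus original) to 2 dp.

Original: g = 0.825, ΔT = 2.4/(1−0.825) = 13.7143 K.
Without surface-albedo: g' = 0.655, ΔT' = 2.4/(1−0.655) = 6.9565 K.
Change = 6.9565 − 13.7143 = -6.76 K.

-6.76 K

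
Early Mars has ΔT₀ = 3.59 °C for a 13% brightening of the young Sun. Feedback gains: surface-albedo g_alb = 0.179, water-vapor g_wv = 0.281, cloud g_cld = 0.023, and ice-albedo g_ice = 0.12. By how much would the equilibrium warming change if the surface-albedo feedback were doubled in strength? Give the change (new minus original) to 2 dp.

7.43 °C

Original: g = 0.603, ΔT = 3.59/(1−0.603) = 9.0428 °C.
With doubled surface-albedo: g' = 0.782, ΔT' = 3.59/(1−0.782) = 16.4679 °C.
Change = 16.4679 − 9.0428 = 7.43 °C.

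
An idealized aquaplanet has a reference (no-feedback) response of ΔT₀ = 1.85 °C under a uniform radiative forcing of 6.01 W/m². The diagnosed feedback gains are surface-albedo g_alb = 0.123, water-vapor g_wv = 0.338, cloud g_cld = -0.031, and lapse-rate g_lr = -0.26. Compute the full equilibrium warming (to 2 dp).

2.23 °C

Total gain g = 0.123 + 0.338 − 0.031 − 0.26 = 0.17.
Amplification A = 1/(1 − 0.17) = 1.205.
ΔT = 1.85 × 1.205 = 2.23 °C.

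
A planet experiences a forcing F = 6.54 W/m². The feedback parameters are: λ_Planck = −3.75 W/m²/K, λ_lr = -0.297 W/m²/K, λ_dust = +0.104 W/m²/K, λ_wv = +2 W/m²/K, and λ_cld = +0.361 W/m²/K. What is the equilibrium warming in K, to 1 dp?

Net feedback parameter λ = (−3.75) + (-0.297) + (+0.104) + (+2) + (+0.361) = -1.582 W/m²/K.
ΔT = −F/λ = −6.54/(-1.582) = 4.1 K.

4.1 K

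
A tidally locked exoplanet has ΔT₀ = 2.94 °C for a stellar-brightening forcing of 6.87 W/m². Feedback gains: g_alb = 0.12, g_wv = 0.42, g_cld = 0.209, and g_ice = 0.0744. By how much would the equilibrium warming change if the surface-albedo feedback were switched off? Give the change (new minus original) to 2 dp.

Original: g = 0.8234, ΔT = 2.94/(1−0.8234) = 16.6478 °C.
Without surface-albedo: g' = 0.7034, ΔT' = 2.94/(1−0.7034) = 9.9123 °C.
Change = 9.9123 − 16.6478 = -6.74 °C.

-6.74 °C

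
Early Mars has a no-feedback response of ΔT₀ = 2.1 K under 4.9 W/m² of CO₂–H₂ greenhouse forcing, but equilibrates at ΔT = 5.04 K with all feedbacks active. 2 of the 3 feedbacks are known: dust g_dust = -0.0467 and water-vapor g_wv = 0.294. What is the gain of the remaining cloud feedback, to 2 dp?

0.34

Amplification A = ΔT/ΔT₀ = 5.04/2.1 = 2.4.
Total gain g = 1 − 1/A = 1 − 1/2.4 = 0.5833.
Known gains sum to -0.0467 + 0.294 = 0.2473.
g_cld = 0.5833 − 0.2473 = 0.34.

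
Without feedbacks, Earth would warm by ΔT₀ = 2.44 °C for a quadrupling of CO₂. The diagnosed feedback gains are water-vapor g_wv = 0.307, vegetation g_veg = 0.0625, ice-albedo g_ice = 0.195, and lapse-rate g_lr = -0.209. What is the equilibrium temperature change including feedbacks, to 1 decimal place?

Total gain g = 0.307 + 0.0625 + 0.195 − 0.209 = 0.3555.
Amplification A = 1/(1 − 0.3555) = 1.552.
ΔT = 2.44 × 1.552 = 3.8 °C.

3.8 °C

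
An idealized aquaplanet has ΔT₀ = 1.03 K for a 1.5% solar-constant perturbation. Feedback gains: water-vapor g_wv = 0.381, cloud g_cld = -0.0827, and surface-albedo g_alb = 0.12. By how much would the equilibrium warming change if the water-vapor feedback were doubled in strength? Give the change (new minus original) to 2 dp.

3.36 K

Original: g = 0.4183, ΔT = 1.03/(1−0.4183) = 1.7707 K.
With doubled water-vapor: g' = 0.7993, ΔT' = 1.03/(1−0.7993) = 5.1320 K.
Change = 5.1320 − 1.7707 = 3.36 K.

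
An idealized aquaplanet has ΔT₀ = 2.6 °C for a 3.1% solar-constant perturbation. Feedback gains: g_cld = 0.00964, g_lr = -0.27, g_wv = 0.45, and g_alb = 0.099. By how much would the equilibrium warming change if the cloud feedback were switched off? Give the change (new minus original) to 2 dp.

Original: g = 0.28864, ΔT = 2.6/(1−0.28864) = 3.6550 °C.
Without cloud: g' = 0.279, ΔT' = 2.6/(1−0.279) = 3.6061 °C.
Change = 3.6061 − 3.6550 = -0.05 °C.

-0.05 °C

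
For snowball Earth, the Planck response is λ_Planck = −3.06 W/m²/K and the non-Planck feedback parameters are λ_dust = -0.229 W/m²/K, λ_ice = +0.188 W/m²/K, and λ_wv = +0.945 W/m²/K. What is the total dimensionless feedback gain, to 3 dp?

0.295

Convert to gains: g_dust = -0.229/3.06 = -0.07484; g_ice = 0.188/3.06 = 0.06144; g_wv = 0.945/3.06 = 0.3088.
Total gain g = 0.2954.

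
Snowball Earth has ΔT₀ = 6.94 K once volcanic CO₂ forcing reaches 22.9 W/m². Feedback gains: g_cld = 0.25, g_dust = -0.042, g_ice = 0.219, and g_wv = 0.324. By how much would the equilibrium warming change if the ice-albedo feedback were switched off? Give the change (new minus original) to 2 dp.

-13.04 K

Original: g = 0.751, ΔT = 6.94/(1−0.751) = 27.8715 K.
Without ice-albedo: g' = 0.532, ΔT' = 6.94/(1−0.532) = 14.8291 K.
Change = 14.8291 − 27.8715 = -13.04 K.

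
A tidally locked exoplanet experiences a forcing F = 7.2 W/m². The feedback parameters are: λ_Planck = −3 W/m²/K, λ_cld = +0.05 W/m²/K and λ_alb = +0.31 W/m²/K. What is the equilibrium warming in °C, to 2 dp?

Net feedback parameter λ = (−3) + (+0.05) + (+0.31) = -2.64 W/m²/K.
ΔT = −F/λ = −7.2/(-2.64) = 2.73 °C.

2.73 °C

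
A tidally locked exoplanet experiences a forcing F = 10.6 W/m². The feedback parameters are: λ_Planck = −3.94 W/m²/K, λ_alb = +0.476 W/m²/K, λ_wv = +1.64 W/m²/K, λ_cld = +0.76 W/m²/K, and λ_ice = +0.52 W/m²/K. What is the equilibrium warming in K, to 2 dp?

Net feedback parameter λ = (−3.94) + (+0.476) + (+1.64) + (+0.76) + (+0.52) = -0.544 W/m²/K.
ΔT = −F/λ = −10.6/(-0.544) = 19.49 K.

19.49 K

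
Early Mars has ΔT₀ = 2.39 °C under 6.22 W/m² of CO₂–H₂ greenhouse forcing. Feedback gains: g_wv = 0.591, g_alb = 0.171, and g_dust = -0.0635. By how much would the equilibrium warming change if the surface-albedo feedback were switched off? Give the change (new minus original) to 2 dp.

Original: g = 0.6985, ΔT = 2.39/(1−0.6985) = 7.9270 °C.
Without surface-albedo: g' = 0.5275, ΔT' = 2.39/(1−0.5275) = 5.0582 °C.
Change = 5.0582 − 7.9270 = -2.87 °C.

-2.87 °C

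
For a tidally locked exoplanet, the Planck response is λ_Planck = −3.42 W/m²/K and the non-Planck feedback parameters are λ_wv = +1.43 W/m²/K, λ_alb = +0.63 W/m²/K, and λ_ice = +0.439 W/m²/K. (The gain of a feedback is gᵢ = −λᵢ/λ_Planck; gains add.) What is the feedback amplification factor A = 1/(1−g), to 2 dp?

3.71

Convert to gains: g_wv = 1.43/3.42 = 0.4181; g_alb = 0.63/3.42 = 0.1842; g_ice = 0.439/3.42 = 0.1284.
Total gain g = 0.7307.
A = 1/(1 − 0.7307) = 3.71.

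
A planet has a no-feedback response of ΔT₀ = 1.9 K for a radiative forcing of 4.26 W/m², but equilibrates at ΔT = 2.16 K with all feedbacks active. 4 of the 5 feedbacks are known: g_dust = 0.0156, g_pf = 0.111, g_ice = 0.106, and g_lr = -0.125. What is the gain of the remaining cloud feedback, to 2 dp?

0.01

Amplification A = ΔT/ΔT₀ = 2.16/1.9 = 1.137.
Total gain g = 1 − 1/A = 1 − 1/1.137 = 0.1205.
Known gains sum to 0.0156 + 0.111 + 0.106 − 0.125 = 0.1076.
g_cld = 0.1205 − 0.1076 = 0.01.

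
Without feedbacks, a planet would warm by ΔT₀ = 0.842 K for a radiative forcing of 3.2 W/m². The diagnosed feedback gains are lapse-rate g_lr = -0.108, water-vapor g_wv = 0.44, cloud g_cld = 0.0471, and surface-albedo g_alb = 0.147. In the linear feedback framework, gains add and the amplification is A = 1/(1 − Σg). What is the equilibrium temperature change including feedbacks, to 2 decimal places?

1.78 K

Total gain g = -0.108 + 0.44 + 0.0471 + 0.147 = 0.5261.
Amplification A = 1/(1 − 0.5261) = 2.11.
ΔT = 0.842 × 2.11 = 1.78 K.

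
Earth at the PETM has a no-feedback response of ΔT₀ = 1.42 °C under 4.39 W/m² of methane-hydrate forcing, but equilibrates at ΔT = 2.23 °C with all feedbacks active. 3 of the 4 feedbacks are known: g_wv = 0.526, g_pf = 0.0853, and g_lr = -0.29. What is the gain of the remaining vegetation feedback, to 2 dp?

0.04

Amplification A = ΔT/ΔT₀ = 2.23/1.42 = 1.57.
Total gain g = 1 − 1/A = 1 − 1/1.57 = 0.3631.
Known gains sum to 0.526 + 0.0853 − 0.29 = 0.3213.
g_veg = 0.3631 − 0.3213 = 0.04.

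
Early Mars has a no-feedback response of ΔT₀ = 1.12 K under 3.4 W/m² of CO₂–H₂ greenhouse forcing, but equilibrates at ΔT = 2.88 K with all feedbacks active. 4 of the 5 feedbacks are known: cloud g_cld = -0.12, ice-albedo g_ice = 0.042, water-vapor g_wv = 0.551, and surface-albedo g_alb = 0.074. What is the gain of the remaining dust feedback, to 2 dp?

0.06

Amplification A = ΔT/ΔT₀ = 2.88/1.12 = 2.571.
Total gain g = 1 − 1/A = 1 − 1/2.571 = 0.611.
Known gains sum to -0.12 + 0.042 + 0.551 + 0.074 = 0.547.
g_dust = 0.611 − 0.547 = 0.06.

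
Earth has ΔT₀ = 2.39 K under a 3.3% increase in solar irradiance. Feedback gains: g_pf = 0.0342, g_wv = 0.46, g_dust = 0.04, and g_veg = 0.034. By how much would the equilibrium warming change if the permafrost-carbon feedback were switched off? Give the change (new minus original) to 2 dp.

Original: g = 0.5682, ΔT = 2.39/(1−0.5682) = 5.5350 K.
Without permafrost-carbon: g' = 0.534, ΔT' = 2.39/(1−0.534) = 5.1288 K.
Change = 5.1288 − 5.5350 = -0.41 K.

-0.41 K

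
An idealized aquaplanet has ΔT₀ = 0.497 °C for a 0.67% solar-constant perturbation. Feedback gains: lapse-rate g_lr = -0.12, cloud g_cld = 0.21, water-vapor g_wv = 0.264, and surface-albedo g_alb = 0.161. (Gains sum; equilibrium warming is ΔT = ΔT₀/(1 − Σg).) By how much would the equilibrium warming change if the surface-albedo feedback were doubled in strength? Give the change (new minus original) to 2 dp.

Original: g = 0.515, ΔT = 0.497/(1−0.515) = 1.0247 °C.
With doubled surface-albedo: g' = 0.676, ΔT' = 0.497/(1−0.676) = 1.5340 °C.
Change = 1.5340 − 1.0247 = 0.51 °C.

0.51 °C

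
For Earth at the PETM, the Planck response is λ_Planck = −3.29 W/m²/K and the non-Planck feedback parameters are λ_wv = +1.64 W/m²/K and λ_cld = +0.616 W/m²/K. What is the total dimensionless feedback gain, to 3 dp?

Convert to gains: g_wv = 1.64/3.29 = 0.4985; g_cld = 0.616/3.29 = 0.1872.
Total gain g = 0.6857.

0.686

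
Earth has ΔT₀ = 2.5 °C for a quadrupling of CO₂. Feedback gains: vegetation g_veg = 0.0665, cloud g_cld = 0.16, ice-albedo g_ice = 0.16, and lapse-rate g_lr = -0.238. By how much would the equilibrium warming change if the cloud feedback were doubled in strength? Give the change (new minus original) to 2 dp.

0.68 °C

Original: g = 0.1485, ΔT = 2.5/(1−0.1485) = 2.9360 °C.
With doubled cloud: g' = 0.3085, ΔT' = 2.5/(1−0.3085) = 3.6153 °C.
Change = 3.6153 − 2.9360 = 0.68 °C.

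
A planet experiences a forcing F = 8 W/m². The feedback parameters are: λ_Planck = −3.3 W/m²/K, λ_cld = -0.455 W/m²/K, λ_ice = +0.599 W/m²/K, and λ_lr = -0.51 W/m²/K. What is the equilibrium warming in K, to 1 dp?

2.2 K

Net feedback parameter λ = (−3.3) + (-0.455) + (+0.599) + (-0.51) = -3.666 W/m²/K.
ΔT = −F/λ = −8/(-3.666) = 2.2 K.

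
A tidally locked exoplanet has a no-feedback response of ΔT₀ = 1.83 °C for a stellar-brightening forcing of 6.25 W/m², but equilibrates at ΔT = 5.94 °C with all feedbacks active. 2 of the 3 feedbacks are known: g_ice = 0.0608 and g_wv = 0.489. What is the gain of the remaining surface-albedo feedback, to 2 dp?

0.14

Amplification A = ΔT/ΔT₀ = 5.94/1.83 = 3.246.
Total gain g = 1 − 1/A = 1 − 1/3.246 = 0.6919.
Known gains sum to 0.0608 + 0.489 = 0.5498.
g_alb = 0.6919 − 0.5498 = 0.14.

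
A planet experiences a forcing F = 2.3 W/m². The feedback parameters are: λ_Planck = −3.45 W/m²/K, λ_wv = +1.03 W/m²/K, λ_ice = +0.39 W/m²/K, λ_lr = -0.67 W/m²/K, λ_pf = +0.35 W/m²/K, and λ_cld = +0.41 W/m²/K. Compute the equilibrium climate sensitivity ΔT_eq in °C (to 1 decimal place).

1.2 °C

Net feedback parameter λ = (−3.45) + (+1.03) + (+0.39) + (-0.67) + (+0.35) + (+0.41) = -1.94 W/m²/K.
ΔT = −F/λ = −2.3/(-1.94) = 1.2 °C.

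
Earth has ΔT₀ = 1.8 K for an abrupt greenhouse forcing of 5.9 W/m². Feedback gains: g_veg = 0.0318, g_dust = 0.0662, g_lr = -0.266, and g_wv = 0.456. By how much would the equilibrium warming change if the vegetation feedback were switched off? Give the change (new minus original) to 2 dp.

-0.11 K

Original: g = 0.288, ΔT = 1.8/(1−0.288) = 2.5281 K.
Without vegetation: g' = 0.2562, ΔT' = 1.8/(1−0.2562) = 2.4200 K.
Change = 2.4200 − 2.5281 = -0.11 K.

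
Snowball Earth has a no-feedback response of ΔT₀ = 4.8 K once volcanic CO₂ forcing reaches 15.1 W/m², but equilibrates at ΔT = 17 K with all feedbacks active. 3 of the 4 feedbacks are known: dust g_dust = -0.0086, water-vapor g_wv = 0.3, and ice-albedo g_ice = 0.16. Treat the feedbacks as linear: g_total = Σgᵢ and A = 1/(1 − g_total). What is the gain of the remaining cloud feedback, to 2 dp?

0.27

Amplification A = ΔT/ΔT₀ = 17/4.8 = 3.542.
Total gain g = 1 − 1/A = 1 − 1/3.542 = 0.7177.
Known gains sum to -0.0086 + 0.3 + 0.16 = 0.4514.
g_cld = 0.7177 − 0.4514 = 0.27.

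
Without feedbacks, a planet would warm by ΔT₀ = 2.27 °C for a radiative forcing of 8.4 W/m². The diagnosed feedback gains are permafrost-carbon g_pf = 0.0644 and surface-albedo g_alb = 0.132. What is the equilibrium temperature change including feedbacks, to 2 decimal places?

Total gain g = 0.0644 + 0.132 = 0.1964.
Amplification A = 1/(1 − 0.1964) = 1.244.
ΔT = 2.27 × 1.244 = 2.82 °C.

2.82 °C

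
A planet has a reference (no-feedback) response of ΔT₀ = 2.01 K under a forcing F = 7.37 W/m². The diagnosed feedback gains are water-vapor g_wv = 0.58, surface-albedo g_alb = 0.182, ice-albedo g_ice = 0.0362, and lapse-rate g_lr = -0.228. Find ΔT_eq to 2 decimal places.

Total gain g = 0.58 + 0.182 + 0.0362 − 0.228 = 0.5702.
Amplification A = 1/(1 − 0.5702) = 2.327.
ΔT = 2.01 × 2.327 = 4.68 K.

4.68 K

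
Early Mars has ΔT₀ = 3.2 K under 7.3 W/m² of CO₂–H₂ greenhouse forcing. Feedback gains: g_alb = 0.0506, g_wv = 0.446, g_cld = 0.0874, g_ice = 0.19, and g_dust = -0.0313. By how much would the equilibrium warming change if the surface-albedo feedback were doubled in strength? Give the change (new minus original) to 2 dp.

Original: g = 0.7427, ΔT = 3.2/(1−0.7427) = 12.4368 K.
With doubled surface-albedo: g' = 0.7933, ΔT' = 3.2/(1−0.7933) = 15.4814 K.
Change = 15.4814 − 12.4368 = 3.04 K.

3.04 K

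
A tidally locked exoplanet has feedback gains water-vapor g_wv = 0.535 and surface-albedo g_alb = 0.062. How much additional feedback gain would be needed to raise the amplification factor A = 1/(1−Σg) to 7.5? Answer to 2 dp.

0.27

Current total gain = 0.597.
Target gain for A = 7.5: g* = 1 − 1/7.5 = 0.8667.
Additional gain needed = 0.8667 − 0.597 = 0.27.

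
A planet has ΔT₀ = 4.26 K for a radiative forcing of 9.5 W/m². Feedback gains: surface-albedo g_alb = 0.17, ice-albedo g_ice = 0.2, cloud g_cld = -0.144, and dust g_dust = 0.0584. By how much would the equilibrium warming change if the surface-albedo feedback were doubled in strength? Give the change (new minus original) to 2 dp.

1.85 K

Original: g = 0.2844, ΔT = 4.26/(1−0.2844) = 5.9530 K.
With doubled surface-albedo: g' = 0.4544, ΔT' = 4.26/(1−0.4544) = 7.8079 K.
Change = 7.8079 − 5.9530 = 1.85 K.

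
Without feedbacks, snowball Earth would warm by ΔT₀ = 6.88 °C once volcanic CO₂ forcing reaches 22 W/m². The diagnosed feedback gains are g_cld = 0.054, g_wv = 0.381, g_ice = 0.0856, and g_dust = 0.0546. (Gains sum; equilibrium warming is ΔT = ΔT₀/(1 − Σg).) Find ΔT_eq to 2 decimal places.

16.20 °C

Total gain g = 0.054 + 0.381 + 0.0856 + 0.0546 = 0.5752.
Amplification A = 1/(1 − 0.5752) = 2.354.
ΔT = 6.88 × 2.354 = 16.20 °C.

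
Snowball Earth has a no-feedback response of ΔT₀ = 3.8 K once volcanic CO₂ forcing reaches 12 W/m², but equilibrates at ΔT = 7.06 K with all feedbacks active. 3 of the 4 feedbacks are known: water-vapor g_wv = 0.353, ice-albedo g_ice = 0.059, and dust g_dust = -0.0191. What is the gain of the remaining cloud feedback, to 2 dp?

Amplification A = ΔT/ΔT₀ = 7.06/3.8 = 1.858.
Total gain g = 1 − 1/A = 1 − 1/1.858 = 0.4618.
Known gains sum to 0.353 + 0.059 − 0.0191 = 0.3929.
g_cld = 0.4618 − 0.3929 = 0.07.

0.07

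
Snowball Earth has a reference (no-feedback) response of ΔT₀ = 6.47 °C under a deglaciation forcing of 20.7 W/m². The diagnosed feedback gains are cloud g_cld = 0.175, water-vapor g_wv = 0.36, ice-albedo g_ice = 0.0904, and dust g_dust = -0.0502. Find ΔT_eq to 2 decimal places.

15.23 °C

Total gain g = 0.175 + 0.36 + 0.0904 − 0.0502 = 0.5752.
Amplification A = 1/(1 − 0.5752) = 2.354.
ΔT = 6.47 × 2.354 = 15.23 °C.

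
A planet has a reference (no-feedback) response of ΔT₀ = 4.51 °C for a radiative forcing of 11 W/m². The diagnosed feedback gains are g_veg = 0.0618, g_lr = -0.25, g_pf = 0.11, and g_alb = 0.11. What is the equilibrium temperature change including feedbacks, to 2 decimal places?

Total gain g = 0.0618 − 0.25 + 0.11 + 0.11 = 0.0318.
Amplification A = 1/(1 − 0.0318) = 1.033.
ΔT = 4.51 × 1.033 = 4.66 °C.

4.66 °C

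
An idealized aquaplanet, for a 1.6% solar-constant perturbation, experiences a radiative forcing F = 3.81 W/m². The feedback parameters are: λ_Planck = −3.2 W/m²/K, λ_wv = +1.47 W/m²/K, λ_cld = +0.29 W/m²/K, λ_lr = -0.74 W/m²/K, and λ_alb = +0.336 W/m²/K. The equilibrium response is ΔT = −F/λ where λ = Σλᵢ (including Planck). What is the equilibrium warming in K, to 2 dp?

2.07 K

Net feedback parameter λ = (−3.2) + (+1.47) + (+0.29) + (-0.74) + (+0.336) = -1.844 W/m²/K.
ΔT = −F/λ = −3.81/(-1.844) = 2.07 K.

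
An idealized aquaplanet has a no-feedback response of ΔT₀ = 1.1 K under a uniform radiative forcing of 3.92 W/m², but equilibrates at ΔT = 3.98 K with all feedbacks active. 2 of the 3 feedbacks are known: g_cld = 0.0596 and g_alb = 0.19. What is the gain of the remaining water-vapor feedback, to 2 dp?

Amplification A = ΔT/ΔT₀ = 3.98/1.1 = 3.618.
Total gain g = 1 − 1/A = 1 − 1/3.618 = 0.7236.
Known gains sum to 0.0596 + 0.19 = 0.2496.
g_wv = 0.7236 − 0.2496 = 0.47.

0.47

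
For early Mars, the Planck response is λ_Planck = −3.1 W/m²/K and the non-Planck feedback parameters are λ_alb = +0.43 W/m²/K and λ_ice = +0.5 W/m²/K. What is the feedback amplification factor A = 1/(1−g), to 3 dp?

Convert to gains: g_alb = 0.43/3.1 = 0.1387; g_ice = 0.5/3.1 = 0.1613.
Total gain g = 0.3.
A = 1/(1 − 0.3) = 1.429.

1.429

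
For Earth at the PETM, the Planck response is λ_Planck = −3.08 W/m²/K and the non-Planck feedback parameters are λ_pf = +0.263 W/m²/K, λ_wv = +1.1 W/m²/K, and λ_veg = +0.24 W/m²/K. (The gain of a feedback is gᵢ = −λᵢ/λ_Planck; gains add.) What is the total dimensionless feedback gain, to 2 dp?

0.52

Convert to gains: g_pf = 0.263/3.08 = 0.08539; g_wv = 1.1/3.08 = 0.3571; g_veg = 0.24/3.08 = 0.07792.
Total gain g = 0.52041.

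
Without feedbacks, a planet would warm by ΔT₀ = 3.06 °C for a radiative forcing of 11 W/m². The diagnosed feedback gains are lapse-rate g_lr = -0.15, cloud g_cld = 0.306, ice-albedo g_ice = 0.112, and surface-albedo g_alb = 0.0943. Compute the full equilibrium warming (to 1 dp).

4.8 °C

Total gain g = -0.15 + 0.306 + 0.112 + 0.0943 = 0.3623.
Amplification A = 1/(1 − 0.3623) = 1.568.
ΔT = 3.06 × 1.568 = 4.8 °C.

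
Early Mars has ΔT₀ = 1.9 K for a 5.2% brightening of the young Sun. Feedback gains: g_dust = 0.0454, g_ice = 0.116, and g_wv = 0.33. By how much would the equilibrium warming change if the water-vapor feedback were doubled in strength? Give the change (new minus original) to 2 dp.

6.90 K

Original: g = 0.4914, ΔT = 1.9/(1−0.4914) = 3.7357 K.
With doubled water-vapor: g' = 0.8214, ΔT' = 1.9/(1−0.8214) = 10.6383 K.
Change = 10.6383 − 3.7357 = 6.90 K.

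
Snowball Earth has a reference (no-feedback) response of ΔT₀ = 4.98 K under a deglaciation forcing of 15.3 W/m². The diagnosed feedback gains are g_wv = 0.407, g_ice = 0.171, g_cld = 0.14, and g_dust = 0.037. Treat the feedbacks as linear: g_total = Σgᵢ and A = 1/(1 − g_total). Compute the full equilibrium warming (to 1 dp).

20.3 K

Total gain g = 0.407 + 0.171 + 0.14 + 0.037 = 0.755.
Amplification A = 1/(1 − 0.755) = 4.082.
ΔT = 4.98 × 4.082 = 20.3 K.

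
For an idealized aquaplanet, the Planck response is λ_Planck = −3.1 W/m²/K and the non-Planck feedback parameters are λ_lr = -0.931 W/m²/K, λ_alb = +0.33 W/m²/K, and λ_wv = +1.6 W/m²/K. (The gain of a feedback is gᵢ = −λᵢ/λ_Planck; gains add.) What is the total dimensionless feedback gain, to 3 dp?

0.322

Convert to gains: g_lr = -0.931/3.1 = -0.3003; g_alb = 0.33/3.1 = 0.1065; g_wv = 1.6/3.1 = 0.5161.
Total gain g = 0.3223.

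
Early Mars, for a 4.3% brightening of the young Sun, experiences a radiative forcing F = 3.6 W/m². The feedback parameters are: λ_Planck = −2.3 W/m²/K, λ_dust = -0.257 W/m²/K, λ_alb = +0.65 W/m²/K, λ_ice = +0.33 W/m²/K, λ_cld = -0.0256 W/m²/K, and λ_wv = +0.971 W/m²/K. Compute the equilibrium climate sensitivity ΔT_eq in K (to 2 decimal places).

Net feedback parameter λ = (−2.3) + (-0.257) + (+0.65) + (+0.33) + (-0.0256) + (+0.971) = -0.6316 W/m²/K.
ΔT = −F/λ = −3.6/(-0.6316) = 5.70 K.

5.70 K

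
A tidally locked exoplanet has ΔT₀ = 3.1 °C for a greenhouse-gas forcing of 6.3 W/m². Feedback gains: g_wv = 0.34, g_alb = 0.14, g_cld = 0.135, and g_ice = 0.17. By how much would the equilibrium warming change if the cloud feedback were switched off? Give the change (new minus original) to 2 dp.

Original: g = 0.785, ΔT = 3.1/(1−0.785) = 14.4186 °C.
Without cloud: g' = 0.65, ΔT' = 3.1/(1−0.65) = 8.8571 °C.
Change = 8.8571 − 14.4186 = -5.56 °C.

-5.56 °C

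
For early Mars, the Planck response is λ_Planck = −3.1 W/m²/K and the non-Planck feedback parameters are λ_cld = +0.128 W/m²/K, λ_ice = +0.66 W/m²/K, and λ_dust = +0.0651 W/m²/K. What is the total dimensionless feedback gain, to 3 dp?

Convert to gains: g_cld = 0.128/3.1 = 0.04129; g_ice = 0.66/3.1 = 0.2129; g_dust = 0.0651/3.1 = 0.021.
Total gain g = 0.27519.

0.275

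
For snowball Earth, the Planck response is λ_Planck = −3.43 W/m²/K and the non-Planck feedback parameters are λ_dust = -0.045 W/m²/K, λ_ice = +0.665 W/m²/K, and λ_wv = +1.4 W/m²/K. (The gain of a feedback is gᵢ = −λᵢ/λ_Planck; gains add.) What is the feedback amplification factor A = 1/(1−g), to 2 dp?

2.43

Convert to gains: g_dust = -0.045/3.43 = -0.01312; g_ice = 0.665/3.43 = 0.1939; g_wv = 1.4/3.43 = 0.4082.
Total gain g = 0.58898.
A = 1/(1 − 0.58898) = 2.43.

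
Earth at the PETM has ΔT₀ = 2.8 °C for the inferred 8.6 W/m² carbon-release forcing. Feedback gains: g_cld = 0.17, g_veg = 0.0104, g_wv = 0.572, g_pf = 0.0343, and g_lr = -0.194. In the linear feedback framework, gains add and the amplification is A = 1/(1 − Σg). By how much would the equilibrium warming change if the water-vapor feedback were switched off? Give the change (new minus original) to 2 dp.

-4.02 °C

Original: g = 0.5927, ΔT = 2.8/(1−0.5927) = 6.8745 °C.
Without water-vapor: g' = 0.0207, ΔT' = 2.8/(1−0.0207) = 2.8592 °C.
Change = 2.8592 − 6.8745 = -4.02 °C.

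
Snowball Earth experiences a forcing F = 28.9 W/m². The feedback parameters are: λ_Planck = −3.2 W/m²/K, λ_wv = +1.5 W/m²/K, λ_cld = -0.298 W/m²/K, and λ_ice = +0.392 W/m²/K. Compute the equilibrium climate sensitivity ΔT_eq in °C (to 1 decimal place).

Net feedback parameter λ = (−3.2) + (+1.5) + (-0.298) + (+0.392) = -1.606 W/m²/K.
ΔT = −F/λ = −28.9/(-1.606) = 18.0 °C.

18.0 °C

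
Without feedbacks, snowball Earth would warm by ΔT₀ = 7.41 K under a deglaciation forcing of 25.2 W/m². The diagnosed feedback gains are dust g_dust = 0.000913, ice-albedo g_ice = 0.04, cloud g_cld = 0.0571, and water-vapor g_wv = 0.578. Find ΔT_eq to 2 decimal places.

Total gain g = 0.000913 + 0.04 + 0.0571 + 0.578 = 0.676013.
Amplification A = 1/(1 − 0.676013) = 3.087.
ΔT = 7.41 × 3.087 = 22.87 K.

22.87 K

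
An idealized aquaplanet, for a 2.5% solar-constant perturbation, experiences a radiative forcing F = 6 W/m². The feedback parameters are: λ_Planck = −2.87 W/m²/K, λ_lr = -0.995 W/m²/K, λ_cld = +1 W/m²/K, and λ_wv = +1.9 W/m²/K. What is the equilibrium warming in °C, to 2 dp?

6.22 °C

Net feedback parameter λ = (−2.87) + (-0.995) + (+1) + (+1.9) = -0.965 W/m²/K.
ΔT = −F/λ = −6/(-0.965) = 6.22 °C.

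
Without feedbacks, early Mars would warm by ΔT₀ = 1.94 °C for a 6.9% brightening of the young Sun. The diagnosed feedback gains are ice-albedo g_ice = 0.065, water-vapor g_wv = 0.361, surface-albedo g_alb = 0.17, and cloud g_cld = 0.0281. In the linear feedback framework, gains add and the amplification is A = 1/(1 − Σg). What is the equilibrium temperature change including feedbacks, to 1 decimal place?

Total gain g = 0.065 + 0.361 + 0.17 + 0.0281 = 0.6241.
Amplification A = 1/(1 − 0.6241) = 2.66.
ΔT = 1.94 × 2.66 = 5.2 °C.

5.2 °C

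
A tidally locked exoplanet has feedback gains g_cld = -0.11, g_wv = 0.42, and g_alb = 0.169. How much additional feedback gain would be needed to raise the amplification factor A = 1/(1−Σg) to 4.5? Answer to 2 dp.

Current total gain = 0.479.
Target gain for A = 4.5: g* = 1 − 1/4.5 = 0.7778.
Additional gain needed = 0.7778 − 0.479 = 0.30.

0.30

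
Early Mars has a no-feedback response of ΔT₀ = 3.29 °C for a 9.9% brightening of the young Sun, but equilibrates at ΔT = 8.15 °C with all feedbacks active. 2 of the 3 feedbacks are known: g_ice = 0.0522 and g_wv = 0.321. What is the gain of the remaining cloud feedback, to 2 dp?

0.22

Amplification A = ΔT/ΔT₀ = 8.15/3.29 = 2.477.
Total gain g = 1 − 1/A = 1 − 1/2.477 = 0.5963.
Known gains sum to 0.0522 + 0.321 = 0.3732.
g_cld = 0.5963 − 0.3732 = 0.22.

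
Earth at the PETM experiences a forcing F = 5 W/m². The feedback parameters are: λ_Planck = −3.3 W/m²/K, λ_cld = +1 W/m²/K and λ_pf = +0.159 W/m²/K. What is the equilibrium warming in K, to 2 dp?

Net feedback parameter λ = (−3.3) + (+1) + (+0.159) = -2.141 W/m²/K.
ΔT = −F/λ = −5/(-2.141) = 2.34 K.

2.34 K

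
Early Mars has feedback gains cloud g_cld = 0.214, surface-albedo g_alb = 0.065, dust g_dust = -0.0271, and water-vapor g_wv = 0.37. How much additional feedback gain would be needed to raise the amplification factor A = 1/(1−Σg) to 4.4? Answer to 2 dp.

0.15

Current total gain = 0.6219.
Target gain for A = 4.4: g* = 1 − 1/4.4 = 0.7727.
Additional gain needed = 0.7727 − 0.6219 = 0.15.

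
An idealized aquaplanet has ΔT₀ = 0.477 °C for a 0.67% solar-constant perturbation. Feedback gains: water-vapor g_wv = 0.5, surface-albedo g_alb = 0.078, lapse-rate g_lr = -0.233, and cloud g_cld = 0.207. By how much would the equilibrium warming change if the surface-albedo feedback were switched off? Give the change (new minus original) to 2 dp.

-0.16 °C

Original: g = 0.552, ΔT = 0.477/(1−0.552) = 1.0647 °C.
Without surface-albedo: g' = 0.474, ΔT' = 0.477/(1−0.474) = 0.9068 °C.
Change = 0.9068 − 1.0647 = -0.16 °C.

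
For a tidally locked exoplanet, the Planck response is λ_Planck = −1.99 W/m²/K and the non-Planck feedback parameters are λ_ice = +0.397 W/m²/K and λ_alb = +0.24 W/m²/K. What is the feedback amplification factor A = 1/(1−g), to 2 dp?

Convert to gains: g_ice = 0.397/1.99 = 0.1995; g_alb = 0.24/1.99 = 0.1206.
Total gain g = 0.3201.
A = 1/(1 − 0.3201) = 1.47.

1.47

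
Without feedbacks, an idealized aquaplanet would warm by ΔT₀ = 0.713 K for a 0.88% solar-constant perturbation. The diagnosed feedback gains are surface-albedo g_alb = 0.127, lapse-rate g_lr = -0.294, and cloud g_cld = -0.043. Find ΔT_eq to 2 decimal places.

0.59 K

Total gain g = 0.127 − 0.294 − 0.043 = -0.21.
Amplification A = 1/(1 + 0.21) = 0.8264.
ΔT = 0.713 × 0.8264 = 0.59 K.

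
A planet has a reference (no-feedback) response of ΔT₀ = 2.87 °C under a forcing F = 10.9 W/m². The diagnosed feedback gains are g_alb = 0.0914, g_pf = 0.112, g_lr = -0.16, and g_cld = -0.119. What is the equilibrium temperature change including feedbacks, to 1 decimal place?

2.7 °C

Total gain g = 0.0914 + 0.112 − 0.16 − 0.119 = -0.0756.
Amplification A = 1/(1 + 0.0756) = 0.9297.
ΔT = 2.87 × 0.9297 = 2.7 °C.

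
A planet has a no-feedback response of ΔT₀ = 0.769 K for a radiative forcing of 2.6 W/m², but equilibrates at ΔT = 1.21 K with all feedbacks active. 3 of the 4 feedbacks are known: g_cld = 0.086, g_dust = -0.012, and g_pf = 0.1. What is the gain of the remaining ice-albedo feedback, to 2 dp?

0.19

Amplification A = ΔT/ΔT₀ = 1.21/0.769 = 1.573.
Total gain g = 1 − 1/A = 1 − 1/1.573 = 0.3643.
Known gains sum to 0.086 − 0.012 + 0.1 = 0.174.
g_ice = 0.3643 − 0.174 = 0.19.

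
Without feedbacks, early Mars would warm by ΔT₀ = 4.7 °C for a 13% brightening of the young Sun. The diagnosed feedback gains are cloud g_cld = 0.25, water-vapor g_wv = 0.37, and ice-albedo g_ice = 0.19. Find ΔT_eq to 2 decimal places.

Total gain g = 0.25 + 0.37 + 0.19 = 0.81.
Amplification A = 1/(1 − 0.81) = 5.263.
ΔT = 4.7 × 5.263 = 24.74 °C.

24.74 °C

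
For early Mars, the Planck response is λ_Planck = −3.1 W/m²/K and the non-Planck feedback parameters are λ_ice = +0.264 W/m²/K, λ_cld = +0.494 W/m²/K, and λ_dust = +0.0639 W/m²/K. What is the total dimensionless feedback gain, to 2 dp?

0.27

Convert to gains: g_ice = 0.264/3.1 = 0.08516; g_cld = 0.494/3.1 = 0.1594; g_dust = 0.0639/3.1 = 0.02061.
Total gain g = 0.26517.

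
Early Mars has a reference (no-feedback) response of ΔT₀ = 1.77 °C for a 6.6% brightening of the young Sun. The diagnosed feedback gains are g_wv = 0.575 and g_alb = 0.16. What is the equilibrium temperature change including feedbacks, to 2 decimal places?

6.68 °C

Total gain g = 0.575 + 0.16 = 0.735.
Amplification A = 1/(1 − 0.735) = 3.774.
ΔT = 1.77 × 3.774 = 6.68 °C.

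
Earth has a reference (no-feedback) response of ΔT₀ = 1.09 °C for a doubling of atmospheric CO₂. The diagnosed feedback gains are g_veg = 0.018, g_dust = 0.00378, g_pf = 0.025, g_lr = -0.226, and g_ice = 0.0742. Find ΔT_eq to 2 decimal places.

0.99 °C

Total gain g = 0.018 + 0.00378 + 0.025 − 0.226 + 0.0742 = -0.10502.
Amplification A = 1/(1 + 0.10502) = 0.905.
ΔT = 1.09 × 0.905 = 0.99 °C.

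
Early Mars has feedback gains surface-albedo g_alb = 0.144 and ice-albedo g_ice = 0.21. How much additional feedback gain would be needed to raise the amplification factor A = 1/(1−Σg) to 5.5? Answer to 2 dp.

Current total gain = 0.354.
Target gain for A = 5.5: g* = 1 − 1/5.5 = 0.8182.
Additional gain needed = 0.8182 − 0.354 = 0.46.

0.46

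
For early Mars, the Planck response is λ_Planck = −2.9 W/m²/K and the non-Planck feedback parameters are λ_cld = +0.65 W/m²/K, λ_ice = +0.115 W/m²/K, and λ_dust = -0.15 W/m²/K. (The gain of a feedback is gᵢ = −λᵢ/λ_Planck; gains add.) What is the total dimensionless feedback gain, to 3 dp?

0.212

Convert to gains: g_cld = 0.65/2.9 = 0.2241; g_ice = 0.115/2.9 = 0.03966; g_dust = -0.15/2.9 = -0.05172.
Total gain g = 0.21204.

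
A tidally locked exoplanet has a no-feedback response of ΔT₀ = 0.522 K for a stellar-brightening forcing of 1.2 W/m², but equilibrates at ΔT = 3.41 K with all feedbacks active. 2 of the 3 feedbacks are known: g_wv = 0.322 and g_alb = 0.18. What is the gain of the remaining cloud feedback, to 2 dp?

Amplification A = ΔT/ΔT₀ = 3.41/0.522 = 6.533.
Total gain g = 1 − 1/A = 1 − 1/6.533 = 0.8469.
Known gains sum to 0.322 + 0.18 = 0.502.
g_cld = 0.8469 − 0.502 = 0.34.

0.34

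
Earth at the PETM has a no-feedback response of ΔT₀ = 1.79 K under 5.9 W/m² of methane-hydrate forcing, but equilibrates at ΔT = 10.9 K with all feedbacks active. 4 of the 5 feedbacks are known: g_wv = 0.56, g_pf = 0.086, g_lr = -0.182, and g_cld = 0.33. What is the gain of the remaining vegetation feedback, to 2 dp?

Amplification A = ΔT/ΔT₀ = 10.9/1.79 = 6.089.
Total gain g = 1 − 1/A = 1 − 1/6.089 = 0.8358.
Known gains sum to 0.56 + 0.086 − 0.182 + 0.33 = 0.794.
g_veg = 0.8358 − 0.794 = 0.04.

0.04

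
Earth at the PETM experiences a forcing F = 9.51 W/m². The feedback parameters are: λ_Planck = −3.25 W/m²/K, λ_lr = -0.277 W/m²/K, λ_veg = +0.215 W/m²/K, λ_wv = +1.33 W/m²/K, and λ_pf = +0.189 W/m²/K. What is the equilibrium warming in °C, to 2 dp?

Net feedback parameter λ = (−3.25) + (-0.277) + (+0.215) + (+1.33) + (+0.189) = -1.793 W/m²/K.
ΔT = −F/λ = −9.51/(-1.793) = 5.30 °C.

5.30 °C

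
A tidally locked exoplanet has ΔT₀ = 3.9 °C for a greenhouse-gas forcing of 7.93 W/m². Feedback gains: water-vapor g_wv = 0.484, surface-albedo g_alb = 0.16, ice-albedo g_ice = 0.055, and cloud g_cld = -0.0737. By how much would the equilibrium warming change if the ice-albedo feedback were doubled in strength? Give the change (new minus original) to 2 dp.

1.79 °C

Original: g = 0.6253, ΔT = 3.9/(1−0.6253) = 10.4083 °C.
With doubled ice-albedo: g' = 0.6803, ΔT' = 3.9/(1−0.6803) = 12.1989 °C.
Change = 12.1989 − 10.4083 = 1.79 °C.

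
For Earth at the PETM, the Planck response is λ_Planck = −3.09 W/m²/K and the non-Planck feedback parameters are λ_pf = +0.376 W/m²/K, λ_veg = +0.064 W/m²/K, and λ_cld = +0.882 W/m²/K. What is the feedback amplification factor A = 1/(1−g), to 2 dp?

1.75

Convert to gains: g_pf = 0.376/3.09 = 0.1217; g_veg = 0.064/3.09 = 0.02071; g_cld = 0.882/3.09 = 0.2854.
Total gain g = 0.42781.
A = 1/(1 − 0.42781) = 1.75.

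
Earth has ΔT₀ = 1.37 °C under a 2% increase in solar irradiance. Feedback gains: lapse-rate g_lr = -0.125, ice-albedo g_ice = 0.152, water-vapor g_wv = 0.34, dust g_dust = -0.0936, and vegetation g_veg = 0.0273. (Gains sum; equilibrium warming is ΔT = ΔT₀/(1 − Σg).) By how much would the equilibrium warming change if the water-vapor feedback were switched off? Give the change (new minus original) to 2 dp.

Original: g = 0.3007, ΔT = 1.37/(1−0.3007) = 1.9591 °C.
Without water-vapor: g' = -0.0393, ΔT' = 1.37/(1+0.0393) = 1.3182 °C.
Change = 1.3182 − 1.9591 = -0.64 °C.

-0.64 °C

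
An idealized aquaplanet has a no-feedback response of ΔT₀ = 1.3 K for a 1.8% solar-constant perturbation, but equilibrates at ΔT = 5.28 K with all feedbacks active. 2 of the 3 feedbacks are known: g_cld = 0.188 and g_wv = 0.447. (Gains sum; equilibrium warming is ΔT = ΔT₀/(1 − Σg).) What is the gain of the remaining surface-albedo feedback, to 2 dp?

0.12

Amplification A = ΔT/ΔT₀ = 5.28/1.3 = 4.062.
Total gain g = 1 − 1/A = 1 − 1/4.062 = 0.7538.
Known gains sum to 0.188 + 0.447 = 0.635.
g_alb = 0.7538 − 0.635 = 0.12.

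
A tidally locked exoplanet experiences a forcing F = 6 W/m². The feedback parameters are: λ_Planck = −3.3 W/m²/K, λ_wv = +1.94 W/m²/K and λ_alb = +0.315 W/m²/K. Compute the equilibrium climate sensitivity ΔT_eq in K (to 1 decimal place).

Net feedback parameter λ = (−3.3) + (+1.94) + (+0.315) = -1.045 W/m²/K.
ΔT = −F/λ = −6/(-1.045) = 5.7 K.

5.7 K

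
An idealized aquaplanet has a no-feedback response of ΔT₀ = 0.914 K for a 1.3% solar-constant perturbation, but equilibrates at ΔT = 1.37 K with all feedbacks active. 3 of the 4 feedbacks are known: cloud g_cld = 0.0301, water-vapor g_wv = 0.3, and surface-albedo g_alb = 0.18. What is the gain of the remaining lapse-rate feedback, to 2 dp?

-0.18

Amplification A = ΔT/ΔT₀ = 1.37/0.914 = 1.499.
Total gain g = 1 − 1/A = 1 − 1/1.499 = 0.3329.
Known gains sum to 0.0301 + 0.3 + 0.18 = 0.5101.
g_lr = 0.3329 − 0.5101 = -0.18.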